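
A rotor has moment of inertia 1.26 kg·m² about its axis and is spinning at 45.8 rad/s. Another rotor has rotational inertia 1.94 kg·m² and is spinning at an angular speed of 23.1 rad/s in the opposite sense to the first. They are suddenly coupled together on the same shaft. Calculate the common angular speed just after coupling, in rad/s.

|ω_f| ≈ 4.03 rad/s

No external torque acts about the common axis, so total angular momentum is conserved.
Taking A's sense as positive: L = (1.260)(45.8) − (1.940)(23.1) = 12.89 kg·m²·rad/s.
Combined I = 1.260 + 1.940 = 3.200 kg·m².
ω_f = L / I = 12.89 / 3.200 = 4.029 rad/s.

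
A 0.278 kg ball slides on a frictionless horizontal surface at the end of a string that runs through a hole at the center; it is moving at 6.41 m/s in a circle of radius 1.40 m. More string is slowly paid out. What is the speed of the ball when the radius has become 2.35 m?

Central (radial) force ⇒ zero torque about the center ⇒ m v r is constant.
v₂ = v₁ r₁ / r₂ = (6.41)(1.40) / (2.35) = 3.819 m/s.

v₂ ≈ 3.82 m/s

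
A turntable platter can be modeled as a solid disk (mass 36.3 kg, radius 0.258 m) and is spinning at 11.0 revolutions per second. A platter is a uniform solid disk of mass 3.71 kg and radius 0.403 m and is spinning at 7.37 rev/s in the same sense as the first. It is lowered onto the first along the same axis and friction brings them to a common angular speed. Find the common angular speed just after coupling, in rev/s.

No external torque acts about the common axis, so total angular momentum is conserved.
Moments of inertia: I_A = ½(36.3)(0.258)² = 1.208 kg·m²; I_B = ½(3.71)(0.403)² = 0.3013 kg·m².
Taking A's sense as positive: L = (1.208)(11.0) + (0.3013)(7.37) = 15.51 kg·m²·rev/s.
Combined I = 1.208 + 0.3013 = 1.509 kg·m².
ω_f = L / I = 15.51 / 1.509 = 10.28 rev/s.

|ω_f| ≈ 10.3 rev/s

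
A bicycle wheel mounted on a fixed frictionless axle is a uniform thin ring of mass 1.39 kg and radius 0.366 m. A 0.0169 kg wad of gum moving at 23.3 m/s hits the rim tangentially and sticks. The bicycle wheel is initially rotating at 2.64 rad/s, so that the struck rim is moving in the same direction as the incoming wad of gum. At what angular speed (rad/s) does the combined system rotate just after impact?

|ω_f| ≈ 3.37 rad/s

About the axle the impulsive forces during the collision are internal, so angular momentum about that axis is conserved.
I_p = (1.39)(0.366)² = 0.1862 kg·m². Taking the sense of the wad of gum's angular momentum as positive, L_{wad} = m v R = (0.0169)(23.3)(0.366) = 0.1441 kg·m²/s.
L_i = +I_p ω_p + m v R = +(0.1862)(2.64) + 0.1441 = 0.6357 kg·m²/s.
After sticking, I_f = I_p + m R² = 0.1862 + (0.0169)(0.366)² = 0.1885 kg·m².
ω_f = L_i / I_f = 0.6357 / 0.1885 = 3.373 rad/s.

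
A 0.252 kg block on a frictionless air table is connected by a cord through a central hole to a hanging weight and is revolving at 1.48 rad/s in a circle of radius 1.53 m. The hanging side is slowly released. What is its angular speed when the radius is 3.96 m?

ω₂ ≈ 0.221 rad/s

The constraining force is radial, so m r² ω about the center is conserved.
ω₂ = ω₁ (r₁/r₂)² = (1.48)(1.53/3.96)² = 0.2209 rad/s.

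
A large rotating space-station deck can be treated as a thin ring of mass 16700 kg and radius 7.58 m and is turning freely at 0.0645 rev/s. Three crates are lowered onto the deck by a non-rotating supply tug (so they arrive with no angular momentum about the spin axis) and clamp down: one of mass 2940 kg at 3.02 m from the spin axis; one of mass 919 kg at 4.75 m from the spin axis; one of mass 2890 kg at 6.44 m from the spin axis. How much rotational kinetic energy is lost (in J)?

energy lost ≈ 11700 J

The added mass arrives with no angular momentum about the spin axis, and any external torque about the spin axis is negligible, so the system's angular momentum is conserved.
I_p = (16700)(7.58)² = 9.595e+05 kg·m².
Added inertia Σmr² = (2940)(3.02)² + (919)(4.75)² + (2890)(6.44)² = 1.674e+05 kg·m²; I_f = 9.595e+05 + 1.674e+05 = 1.127e+06 kg·m².
ω_f = I_p ω_i / I_f = (9.595e+05)(0.0645) / 1.127e+06 = 0.05492 rev/s.
KE_i = ½(9.595e+05)(0.4053 rad/s)² = 78800 J; KE_f = ½(1.127e+06)(0.3451)² = 67090 J.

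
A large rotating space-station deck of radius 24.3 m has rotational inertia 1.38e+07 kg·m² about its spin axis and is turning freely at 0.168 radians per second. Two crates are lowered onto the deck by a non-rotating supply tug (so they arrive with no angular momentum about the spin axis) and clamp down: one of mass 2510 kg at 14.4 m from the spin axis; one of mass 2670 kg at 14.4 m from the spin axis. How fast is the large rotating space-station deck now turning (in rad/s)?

ω_f ≈ 0.156 rad/s

No external torque acts about the spin axis; L_before = L_after.
Added inertia Σmr² = (2510)(14.4)² + (2670)(14.4)² = 1.074e+06 kg·m²; I_f = 1.380e+07 + 1.074e+06 = 1.487e+07 kg·m².
ω_f = I_p ω_i / I_f = (1.380e+07)(0.168) / 1.487e+07 = 0.1559 rad/s.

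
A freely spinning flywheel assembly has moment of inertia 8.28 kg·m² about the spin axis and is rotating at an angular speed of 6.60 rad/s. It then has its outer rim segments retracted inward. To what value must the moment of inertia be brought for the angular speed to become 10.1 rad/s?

I₂ ≈ 5.41 kg·m²

With no external torque about the axis, L is conserved: I₁ω₁ = I₂ω₂.
I₂ = I₁ω₁ / ω₂ = (8.28)(6.60) / (10.1) = 5.411 kg·m².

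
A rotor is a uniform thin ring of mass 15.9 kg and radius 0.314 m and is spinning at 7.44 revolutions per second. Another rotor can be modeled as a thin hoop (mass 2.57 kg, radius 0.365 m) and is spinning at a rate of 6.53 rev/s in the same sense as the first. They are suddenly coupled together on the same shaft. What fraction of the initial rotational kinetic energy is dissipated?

fraction ≈ 0.00230

No external torque acts about the common axis, so total angular momentum is conserved.
Moments of inertia: I_A = (15.9)(0.314)² = 1.568 kg·m²; I_B = (2.57)(0.365)² = 0.3424 kg·m².
Taking A's sense as positive: L = (1.568)(7.44) + (0.3424)(6.53) = 13.90 kg·m²·rev/s.
Combined I = 1.568 + 0.3424 = 1.910 kg·m².
ω_f = L / I = 13.90 / 1.910 = 7.277 rev/s.
KE_i = ½ΣIω² = 2001 J; KE_f = ½(1.910)(45.72)² = 1996 J.
Fraction dissipated = (KE_i − KE_f)/KE_i = 0.002295.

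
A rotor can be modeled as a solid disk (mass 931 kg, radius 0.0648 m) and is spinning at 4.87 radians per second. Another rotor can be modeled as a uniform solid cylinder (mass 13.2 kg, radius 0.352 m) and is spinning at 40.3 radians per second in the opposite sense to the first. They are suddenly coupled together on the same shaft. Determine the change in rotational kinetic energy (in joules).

ΔKE ≈ -588 J

No external torque acts about the common axis, so total angular momentum is conserved.
Moments of inertia: I_A = ½(931)(0.0648)² = 1.955 kg·m²; I_B = ½(13.2)(0.352)² = 0.8178 kg·m².
Taking A's sense as positive: L = (1.955)(4.87) − (0.8178)(40.3) = -23.44 kg·m²·rad/s.
Combined I = 1.955 + 0.8178 = 2.772 kg·m².
ω_f = L / I = -23.44 / 2.772 = -8.454 rad/s.
KE_i = ½ΣIω² = 687.2 J; KE_f = ½(2.772)(8.454)² = 99.06 J.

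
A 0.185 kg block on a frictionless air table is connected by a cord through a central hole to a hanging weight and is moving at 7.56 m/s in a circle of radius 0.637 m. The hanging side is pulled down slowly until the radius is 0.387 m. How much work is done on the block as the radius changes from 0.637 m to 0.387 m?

W ≈ 9.04 J

The only horizontal force on the mass is along the cord (radial), so it exerts no torque about the hole and angular momentum m v r is conserved.
v₂ = v₁ r₁ / r₂ = (7.56)(0.637) / (0.387) = 12.44 m/s.
W = ΔKE = ½m(v₂² − v₁²) = 9.037 J.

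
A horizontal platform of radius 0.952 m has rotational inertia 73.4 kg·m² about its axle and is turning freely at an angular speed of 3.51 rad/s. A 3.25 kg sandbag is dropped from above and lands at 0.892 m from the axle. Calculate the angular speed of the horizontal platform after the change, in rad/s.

No external torque acts about the axle; L_before = L_after.
Added inertia Σmr² = (3.25)(0.892)² = 2.586 kg·m²; I_f = 73.40 + 2.586 = 75.99 kg·m².
ω_f = I_p ω_i / I_f = (73.40)(3.51) / 75.99 = 3.391 rad/s.

ω_f ≈ 3.39 rad/s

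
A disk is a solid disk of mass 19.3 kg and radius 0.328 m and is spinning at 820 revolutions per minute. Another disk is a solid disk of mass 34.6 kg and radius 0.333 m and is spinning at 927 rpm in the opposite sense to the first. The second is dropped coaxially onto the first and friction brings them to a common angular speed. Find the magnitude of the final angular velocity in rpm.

|ω_f| ≈ 314 rpm

No external torque acts about the common axis, so total angular momentum is conserved.
Moments of inertia: I_A = ½(19.3)(0.328)² = 1.038 kg·m²; I_B = ½(34.6)(0.333)² = 1.918 kg·m².
Taking A's sense as positive: L = (1.038)(820) − (1.918)(927) = -927.0 kg·m²·rpm.
Combined I = 1.038 + 1.918 = 2.957 kg·m².
ω_f = L / I = -927.0 / 2.957 = -313.5 rpm.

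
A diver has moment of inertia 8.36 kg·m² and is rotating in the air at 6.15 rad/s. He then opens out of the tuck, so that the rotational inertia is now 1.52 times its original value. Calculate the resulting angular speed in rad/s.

ω₂ ≈ 4.05 rad/s

With no external torque about the axis, L is conserved: I₁ω₁ = I₂ω₂.
I₂ = 1.52 × 8.36 = 12.71 kg·m².
ω₂ = I₁ω₁ / I₂ = (8.360)(6.15 rad/s) / (12.71) = 4.046 rad/s.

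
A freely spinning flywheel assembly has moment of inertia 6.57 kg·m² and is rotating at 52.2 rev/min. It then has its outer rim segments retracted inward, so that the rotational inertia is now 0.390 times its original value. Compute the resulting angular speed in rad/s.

Angular momentum about the spin axis is conserved since the torque about it is zero.
I₂ = 0.390 × 6.57 = 2.562 kg·m².
ω₂ = I₁ω₁ / I₂ = (6.570)(52.2 rpm) / (2.562) = 133.8 rpm = 14.02 rad/s.

ω₂ ≈ 14.0 rad/s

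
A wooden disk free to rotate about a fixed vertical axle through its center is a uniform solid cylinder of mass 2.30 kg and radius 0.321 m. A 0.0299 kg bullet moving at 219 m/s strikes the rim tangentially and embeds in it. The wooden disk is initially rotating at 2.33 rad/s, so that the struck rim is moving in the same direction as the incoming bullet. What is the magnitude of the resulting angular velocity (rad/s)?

The axle reaction passes through the axle and exerts no torque about it; angular momentum about the axle is conserved through the impact.
I_p = ½(2.30)(0.321)² = 0.1185 kg·m². Taking the sense of the bullet's angular momentum as positive, L_{bullet} = m v R = (0.0299)(219)(0.321) = 2.102 kg·m²/s.
L_i = +I_p ω_p + m v R = +(0.1185)(2.33) + 2.102 = 2.378 kg·m²/s.
After sticking, I_f = I_p + m R² = 0.1185 + (0.0299)(0.321)² = 0.1216 kg·m².
ω_f = L_i / I_f = 2.378 / 0.1216 = 19.56 rad/s.

|ω_f| ≈ 19.6 rad/s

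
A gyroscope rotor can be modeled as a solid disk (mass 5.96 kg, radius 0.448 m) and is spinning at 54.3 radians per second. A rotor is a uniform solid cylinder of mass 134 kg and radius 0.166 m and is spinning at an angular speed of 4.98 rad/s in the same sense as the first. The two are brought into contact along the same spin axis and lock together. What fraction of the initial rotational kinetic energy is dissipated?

The coupling torques are internal; angular momentum about the shared axis is conserved.
Moments of inertia: I_A = ½(5.96)(0.448)² = 0.5981 kg·m²; I_B = ½(134)(0.166)² = 1.846 kg·m².
Taking A's sense as positive: L = (0.5981)(54.3) + (1.846)(4.98) = 41.67 kg·m²·rad/s.
Combined I = 0.5981 + 1.846 = 2.444 kg·m².
ω_f = L / I = 41.67 / 2.444 = 17.05 rad/s.
KE_i = ½ΣIω² = 904.6 J; KE_f = ½(2.444)(17.05)² = 355.2 J.
Fraction dissipated = (KE_i − KE_f)/KE_i = 0.6074.

fraction ≈ 0.607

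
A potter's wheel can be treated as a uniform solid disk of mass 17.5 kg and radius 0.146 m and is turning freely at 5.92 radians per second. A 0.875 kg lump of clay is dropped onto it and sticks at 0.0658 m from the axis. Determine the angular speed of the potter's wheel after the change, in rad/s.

ω_f ≈ 5.80 rad/s

No external torque acts about the axis; L_before = L_after.
I_p = ½(17.5)(0.146)² = 0.1865 kg·m².
Added inertia Σmr² = (0.875)(0.0658)² = 0.003788 kg·m²; I_f = 0.1865 + 0.003788 = 0.1903 kg·m².
ω_f = I_p ω_i / I_f = (0.1865)(5.92) / 0.1903 = 5.802 rad/s.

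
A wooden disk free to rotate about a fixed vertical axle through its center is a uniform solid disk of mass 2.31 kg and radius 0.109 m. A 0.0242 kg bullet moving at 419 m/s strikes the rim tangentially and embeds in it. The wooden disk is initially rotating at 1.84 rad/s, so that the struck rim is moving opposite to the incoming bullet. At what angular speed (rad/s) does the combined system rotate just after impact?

|ω_f| ≈ 77.1 rad/s

About the axle the impulsive forces during the collision are internal, so angular momentum about that axis is conserved.
I_p = ½(2.31)(0.109)² = 0.01372 kg·m². Taking the sense of the bullet's angular momentum as positive, L_{bullet} = m v R = (0.0242)(419)(0.109) = 1.105 kg·m²/s.
L_i = −I_p ω_p + m v R = −(0.01372)(1.84) + 1.105 = 1.080 kg·m²/s.
After sticking, I_f = I_p + m R² = 0.01372 + (0.0242)(0.109)² = 0.01401 kg·m².
ω_f = L_i / I_f = 1.080 / 0.01401 = 77.09 rad/s.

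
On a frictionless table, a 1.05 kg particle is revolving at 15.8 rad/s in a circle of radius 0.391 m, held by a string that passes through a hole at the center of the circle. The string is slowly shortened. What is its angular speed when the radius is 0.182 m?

The constraining force is radial, so m r² ω about the center is conserved.
ω₂ = ω₁ (r₁/r₂)² = (15.8)(0.391/0.182)² = 72.92 rad/s.

ω₂ ≈ 72.9 rad/s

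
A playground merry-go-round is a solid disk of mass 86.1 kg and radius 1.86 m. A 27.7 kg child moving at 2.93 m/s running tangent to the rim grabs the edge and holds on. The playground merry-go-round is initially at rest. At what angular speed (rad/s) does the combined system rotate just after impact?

The axle reaction passes through the axle and exerts no torque about it; angular momentum about the axle is conserved through the impact.
I_p = ½(86.1)(1.86)² = 148.9 kg·m². Taking the sense of the child's angular momentum as positive, L_{child} = m v R = (27.7)(2.93)(1.86) = 151.0 kg·m²/s.
L_i = 0 + 151.0 = 151.0 kg·m²/s.
After sticking, I_f = I_p + m R² = 148.9 + (27.7)(1.86)² = 244.8 kg·m².
ω_f = L_i / I_f = 151.0 / 244.8 = 0.6167 rad/s.

|ω_f| ≈ 0.617 rad/s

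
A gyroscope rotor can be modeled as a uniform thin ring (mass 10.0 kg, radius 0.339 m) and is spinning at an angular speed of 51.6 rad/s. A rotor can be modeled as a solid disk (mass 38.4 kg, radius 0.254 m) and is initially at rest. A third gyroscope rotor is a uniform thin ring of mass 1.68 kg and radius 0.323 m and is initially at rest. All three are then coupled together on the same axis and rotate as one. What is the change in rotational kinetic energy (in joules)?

No external torque acts about the common axis, so total angular momentum is conserved.
Moments of inertia: I_A = (10.0)(0.339)² = 1.149 kg·m²; I_B = ½(38.4)(0.254)² = 1.239 kg·m²; I_C = (1.68)(0.323)² = 0.1753 kg·m².
Taking A's sense as positive: L = (1.149)(51.6) = 59.30 kg·m²·rad/s.
Combined I = 1.149 + 1.239 + 0.1753 = 2.563 kg·m².
ω_f = L / I = 59.30 / 2.563 = 23.13 rad/s.
KE_i = ½ΣIω² = 1530 J; KE_f = ½(2.563)(23.13)² = 685.9 J.

ΔKE ≈ -844 J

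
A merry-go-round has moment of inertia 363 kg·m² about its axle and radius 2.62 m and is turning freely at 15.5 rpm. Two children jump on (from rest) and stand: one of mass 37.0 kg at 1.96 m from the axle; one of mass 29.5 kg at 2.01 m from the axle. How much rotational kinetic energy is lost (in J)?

energy lost ≈ 200 J

The added mass arrives with no angular momentum about the axle, and any external torque about the axle is negligible, so the system's angular momentum is conserved.
Added inertia Σmr² = (37.0)(1.96)² + (29.5)(2.01)² = 261.3 kg·m²; I_f = 363.0 + 261.3 = 624.3 kg·m².
ω_f = I_p ω_i / I_f = (363.0)(15.5) / 624.3 = 9.012 rpm.
KE_i = ½(363.0)(1.623 rad/s)² = 478.2 J; KE_f = ½(624.3)(0.9438)² = 278.0 J.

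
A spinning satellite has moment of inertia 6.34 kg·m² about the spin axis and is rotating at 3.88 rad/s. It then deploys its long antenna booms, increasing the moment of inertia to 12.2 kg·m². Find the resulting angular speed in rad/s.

ω₂ ≈ 2.02 rad/s

With no external torque about the axis, L is conserved: I₁ω₁ = I₂ω₂.
ω₂ = I₁ω₁ / I₂ = (6.340)(3.88 rad/s) / (12.20) = 2.016 rad/s.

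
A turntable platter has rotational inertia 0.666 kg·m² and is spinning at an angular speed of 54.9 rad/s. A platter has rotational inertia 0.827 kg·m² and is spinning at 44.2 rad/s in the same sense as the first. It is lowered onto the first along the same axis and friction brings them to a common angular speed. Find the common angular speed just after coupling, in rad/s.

No external torque acts about the common axis, so total angular momentum is conserved.
Taking A's sense as positive: L = (0.6660)(54.9) + (0.8270)(44.2) = 73.12 kg·m²·rad/s.
Combined I = 0.6660 + 0.8270 = 1.493 kg·m².
ω_f = L / I = 73.12 / 1.493 = 48.97 rad/s.

|ω_f| ≈ 49.0 rad/s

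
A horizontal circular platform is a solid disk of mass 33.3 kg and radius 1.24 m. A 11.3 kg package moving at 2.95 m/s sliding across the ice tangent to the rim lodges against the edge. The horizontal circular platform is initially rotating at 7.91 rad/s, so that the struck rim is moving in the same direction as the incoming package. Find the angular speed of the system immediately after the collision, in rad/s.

|ω_f| ≈ 5.67 rad/s

About the central axle the impulsive forces during the collision are internal, so angular momentum about that axis is conserved.
I_p = ½(33.3)(1.24)² = 25.60 kg·m². Taking the sense of the package's angular momentum as positive, L_{package} = m v R = (11.3)(2.95)(1.24) = 41.34 kg·m²/s.
L_i = +I_p ω_p + m v R = +(25.60)(7.91) + 41.34 = 243.8 kg·m²/s.
After sticking, I_f = I_p + m R² = 25.60 + (11.3)(1.24)² = 42.98 kg·m².
ω_f = L_i / I_f = 243.8 / 42.98 = 5.674 rad/s.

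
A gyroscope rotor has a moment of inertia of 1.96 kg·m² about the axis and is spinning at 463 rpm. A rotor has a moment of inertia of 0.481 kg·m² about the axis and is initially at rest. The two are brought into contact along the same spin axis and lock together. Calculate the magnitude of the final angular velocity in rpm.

|ω_f| ≈ 372 rpm

No external torque acts about the common axis, so total angular momentum is conserved.
Taking A's sense as positive: L = (1.960)(463) = 907.5 kg·m²·rpm.
Combined I = 1.960 + 0.4810 = 2.441 kg·m².
ω_f = L / I = 907.5 / 2.441 = 371.8 rpm.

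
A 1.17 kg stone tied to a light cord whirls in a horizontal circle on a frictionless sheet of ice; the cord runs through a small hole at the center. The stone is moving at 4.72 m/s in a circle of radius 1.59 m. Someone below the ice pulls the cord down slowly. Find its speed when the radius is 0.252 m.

Central (radial) force ⇒ zero torque about the center ⇒ m v r is constant.
v₂ = v₁ r₁ / r₂ = (4.72)(1.59) / (0.252) = 29.78 m/s.

v₂ ≈ 29.8 m/s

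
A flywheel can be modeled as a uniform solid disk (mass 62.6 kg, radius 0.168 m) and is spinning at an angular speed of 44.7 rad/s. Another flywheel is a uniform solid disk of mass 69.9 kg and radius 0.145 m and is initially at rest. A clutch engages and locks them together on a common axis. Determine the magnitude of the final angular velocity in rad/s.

|ω_f| ≈ 24.4 rad/s

No external torque acts about the common axis, so total angular momentum is conserved.
Moments of inertia: I_A = ½(62.6)(0.168)² = 0.8834 kg·m²; I_B = ½(69.9)(0.145)² = 0.7348 kg·m².
Taking A's sense as positive: L = (0.8834)(44.7) = 39.49 kg·m²·rad/s.
Combined I = 0.8834 + 0.7348 = 1.618 kg·m².
ω_f = L / I = 39.49 / 1.618 = 24.40 rad/s.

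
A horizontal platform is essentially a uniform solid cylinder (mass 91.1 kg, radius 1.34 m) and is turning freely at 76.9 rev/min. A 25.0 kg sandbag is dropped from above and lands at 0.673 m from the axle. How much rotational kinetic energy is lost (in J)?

No external torque acts about the axle; L_before = L_after.
I_p = ½(91.1)(1.34)² = 81.79 kg·m².
Added inertia Σmr² = (25.0)(0.673)² = 11.32 kg·m²; I_f = 81.79 + 11.32 = 93.11 kg·m².
ω_f = I_p ω_i / I_f = (81.79)(76.9) / 93.11 = 67.55 rpm.
KE_i = ½(81.79)(8.053 rad/s)² = 2652 J; KE_f = ½(93.11)(7.074)² = 2330 J.

energy lost ≈ 323 J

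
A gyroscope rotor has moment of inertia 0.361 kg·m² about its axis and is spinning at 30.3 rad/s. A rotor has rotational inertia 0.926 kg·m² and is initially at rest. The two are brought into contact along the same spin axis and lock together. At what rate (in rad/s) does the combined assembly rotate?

|ω_f| ≈ 8.50 rad/s

No external torque acts about the common axis, so total angular momentum is conserved.
Taking A's sense as positive: L = (0.3610)(30.3) = 10.94 kg·m²·rad/s.
Combined I = 0.3610 + 0.9260 = 1.287 kg·m².
ω_f = L / I = 10.94 / 1.287 = 8.499 rad/s.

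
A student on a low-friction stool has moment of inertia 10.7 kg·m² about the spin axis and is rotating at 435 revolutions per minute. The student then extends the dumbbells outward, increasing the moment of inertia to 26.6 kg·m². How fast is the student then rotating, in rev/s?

ω₂ ≈ 2.92 rev/s

With no external torque about the axis, L is conserved: I₁ω₁ = I₂ω₂.
ω₂ = I₁ω₁ / I₂ = (10.70)(435 rpm) / (26.60) = 175.0 rpm = 2.916 rev/s.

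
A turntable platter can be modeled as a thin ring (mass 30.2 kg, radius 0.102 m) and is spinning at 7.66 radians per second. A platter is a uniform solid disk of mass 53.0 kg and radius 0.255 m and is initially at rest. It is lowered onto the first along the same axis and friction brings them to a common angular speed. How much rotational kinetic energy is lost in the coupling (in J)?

The coupling torques are internal; angular momentum about the shared axis is conserved.
Moments of inertia: I_A = (30.2)(0.102)² = 0.3142 kg·m²; I_B = ½(53.0)(0.255)² = 1.723 kg·m².
Taking A's sense as positive: L = (0.3142)(7.66) = 2.407 kg·m²·rad/s.
Combined I = 0.3142 + 1.723 = 2.037 kg·m².
ω_f = L / I = 2.407 / 2.037 = 1.181 rad/s.
KE_i = ½ΣIω² = 9.218 J; KE_f = ½(2.037)(1.181)² = 1.422 J.

ΔKE lost ≈ 7.80 J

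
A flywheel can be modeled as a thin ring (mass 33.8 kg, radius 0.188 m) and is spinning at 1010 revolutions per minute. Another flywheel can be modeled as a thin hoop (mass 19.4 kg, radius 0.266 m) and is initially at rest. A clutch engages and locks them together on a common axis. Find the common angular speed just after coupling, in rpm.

|ω_f| ≈ 470 rpm

No external torque acts about the common axis, so total angular momentum is conserved.
Moments of inertia: I_A = (33.8)(0.188)² = 1.195 kg·m²; I_B = (19.4)(0.266)² = 1.373 kg·m².
Taking A's sense as positive: L = (1.195)(1010) = 1207 kg·m²·rpm.
Combined I = 1.195 + 1.373 = 2.567 kg·m².
ω_f = L / I = 1207 / 2.567 = 470.0 rpm.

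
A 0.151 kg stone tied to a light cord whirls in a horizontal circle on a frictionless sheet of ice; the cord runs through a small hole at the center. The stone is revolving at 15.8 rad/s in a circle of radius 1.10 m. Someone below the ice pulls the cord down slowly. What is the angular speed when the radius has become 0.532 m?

ω₂ ≈ 67.5 rad/s

The constraining force is radial, so m r² ω about the center is conserved.
ω₂ = ω₁ (r₁/r₂)² = (15.8)(1.10/0.532)² = 67.55 rad/s.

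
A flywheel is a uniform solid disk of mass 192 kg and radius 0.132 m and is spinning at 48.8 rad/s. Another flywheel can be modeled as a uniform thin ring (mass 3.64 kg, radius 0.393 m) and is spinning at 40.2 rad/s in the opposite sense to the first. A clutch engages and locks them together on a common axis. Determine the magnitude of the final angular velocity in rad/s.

The coupling torques are internal; angular momentum about the shared axis is conserved.
Moments of inertia: I_A = ½(192)(0.132)² = 1.673 kg·m²; I_B = (3.64)(0.393)² = 0.5622 kg·m².
Taking A's sense as positive: L = (1.673)(48.8) − (0.5622)(40.2) = 59.03 kg·m²·rad/s.
Combined I = 1.673 + 0.5622 = 2.235 kg·m².
ω_f = L / I = 59.03 / 2.235 = 26.41 rad/s.

|ω_f| ≈ 26.4 rad/s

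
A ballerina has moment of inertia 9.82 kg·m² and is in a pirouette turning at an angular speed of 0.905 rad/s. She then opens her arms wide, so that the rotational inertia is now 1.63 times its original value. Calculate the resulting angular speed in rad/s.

ω₂ ≈ 0.555 rad/s

No external torque acts about the spin axis, so angular momentum is conserved.
I₂ = 1.63 × 9.82 = 16.01 kg·m².
ω₂ = I₁ω₁ / I₂ = (9.820)(0.905 rad/s) / (16.01) = 0.5552 rad/s.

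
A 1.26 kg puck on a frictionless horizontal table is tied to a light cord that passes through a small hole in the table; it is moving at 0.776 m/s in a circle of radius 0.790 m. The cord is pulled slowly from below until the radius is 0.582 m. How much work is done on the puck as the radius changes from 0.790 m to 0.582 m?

W ≈ 0.320 J

Central (radial) force ⇒ zero torque about the center ⇒ m v r is constant.
v₂ = v₁ r₁ / r₂ = (0.776)(0.790) / (0.582) = 1.053 m/s.
W = ΔKE = ½m(v₂² − v₁²) = 0.3196 J.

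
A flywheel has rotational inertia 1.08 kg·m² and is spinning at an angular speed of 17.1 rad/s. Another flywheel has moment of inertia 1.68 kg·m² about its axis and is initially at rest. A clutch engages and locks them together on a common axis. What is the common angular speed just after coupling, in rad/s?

|ω_f| ≈ 6.69 rad/s

No external torque acts about the common axis, so total angular momentum is conserved.
Taking A's sense as positive: L = (1.080)(17.1) = 18.47 kg·m²·rad/s.
Combined I = 1.080 + 1.680 = 2.760 kg·m².
ω_f = L / I = 18.47 / 2.760 = 6.691 rad/s.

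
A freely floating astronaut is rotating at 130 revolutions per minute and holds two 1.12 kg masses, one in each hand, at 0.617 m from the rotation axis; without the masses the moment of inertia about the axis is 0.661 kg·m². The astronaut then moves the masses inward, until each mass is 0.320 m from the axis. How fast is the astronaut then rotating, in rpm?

ω₂ ≈ 221 rpm

With no external torque about the axis, L is conserved: I₁ω₁ = I₂ω₂.
I₁ = 0.661 + 2(1.12)(0.617)² = 1.514 kg·m²; I₂ = 0.661 + 2(1.12)(0.320)² = 0.8904 kg·m².
ω₂ = I₁ω₁ / I₂ = (1.514)(130 rpm) / (0.8904) = 221.0 rpm.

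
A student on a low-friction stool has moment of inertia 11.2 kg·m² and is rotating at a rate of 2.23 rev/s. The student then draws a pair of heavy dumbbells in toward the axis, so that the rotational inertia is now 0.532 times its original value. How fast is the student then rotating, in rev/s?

ω₂ ≈ 4.19 rev/s

No external torque acts about the spin axis, so angular momentum is conserved.
I₂ = 0.532 × 11.2 = 5.958 kg·m².
ω₂ = I₁ω₁ / I₂ = (11.20)(2.23 rev/s) / (5.958) = 4.192 rev/s.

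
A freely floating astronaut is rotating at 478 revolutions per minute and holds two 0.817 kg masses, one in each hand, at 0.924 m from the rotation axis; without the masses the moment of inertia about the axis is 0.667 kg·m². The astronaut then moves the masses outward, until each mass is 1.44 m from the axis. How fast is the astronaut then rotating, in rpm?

Angular momentum about the spin axis is conserved since the torque about it is zero.
I₁ = 0.667 + 2(0.817)(0.924)² = 2.062 kg·m²; I₂ = 0.667 + 2(0.817)(1.44)² = 4.055 kg·m².
ω₂ = I₁ω₁ / I₂ = (2.062)(478 rpm) / (4.055) = 243.1 rpm.

ω₂ ≈ 243 rpm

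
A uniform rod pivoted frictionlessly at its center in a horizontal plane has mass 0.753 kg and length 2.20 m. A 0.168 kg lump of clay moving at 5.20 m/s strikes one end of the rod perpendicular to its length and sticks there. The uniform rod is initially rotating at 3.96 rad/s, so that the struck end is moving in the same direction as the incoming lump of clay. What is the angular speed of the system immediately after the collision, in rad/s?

The axle reaction passes through the pivot and exerts no torque about it; angular momentum about the pivot is conserved through the impact.
I_p = (1/12)(0.753)(2.20)² = 0.3037 kg·m². Taking the sense of the lump of clay's angular momentum as positive, L_{lump} = m v R = (0.168)(5.20)(2.20/2) = 0.9610 kg·m²/s.
L_i = +I_p ω_p + m v R = +(0.3037)(3.96) + 0.9610 = 2.164 kg·m²/s.
After sticking, I_f = I_p + m R² = 0.3037 + (0.168)(2.20/2)² = 0.5070 kg·m².
ω_f = L_i / I_f = 2.164 / 0.5070 = 4.268 rad/s.

|ω_f| ≈ 4.27 rad/s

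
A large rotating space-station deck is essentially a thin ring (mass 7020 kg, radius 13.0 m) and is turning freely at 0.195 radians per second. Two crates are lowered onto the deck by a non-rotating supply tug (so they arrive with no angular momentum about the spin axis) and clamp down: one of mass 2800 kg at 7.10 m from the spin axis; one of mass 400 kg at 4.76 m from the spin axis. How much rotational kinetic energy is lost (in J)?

No external torque acts about the spin axis; L_before = L_after.
I_p = (7020)(13.0)² = 1.186e+06 kg·m².
Added inertia Σmr² = (2800)(7.10)² + (400)(4.76)² = 1.502e+05 kg·m²; I_f = 1.186e+06 + 1.502e+05 = 1.337e+06 kg·m².
ω_f = I_p ω_i / I_f = (1.186e+06)(0.195) / 1.337e+06 = 0.1731 rad/s.
KE_i = ½(1.186e+06)(0.1950 rad/s)² = 22560 J; KE_f = ½(1.337e+06)(0.1731)² = 20020 J.

energy lost ≈ 2530 J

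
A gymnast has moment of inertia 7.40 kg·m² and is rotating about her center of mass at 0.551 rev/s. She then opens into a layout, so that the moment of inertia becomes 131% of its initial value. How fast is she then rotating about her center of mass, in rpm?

No external torque acts about the spin axis, so angular momentum is conserved.
I₂ = 1.31 × 7.40 = 9.694 kg·m².
ω₂ = I₁ω₁ / I₂ = (7.400)(0.551 rev/s) / (9.694) = 0.4206 rev/s = 25.24 rpm.

ω₂ ≈ 25.2 rpm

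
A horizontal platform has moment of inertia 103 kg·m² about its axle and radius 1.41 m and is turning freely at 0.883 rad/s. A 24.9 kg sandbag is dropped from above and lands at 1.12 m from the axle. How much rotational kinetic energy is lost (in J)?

energy lost ≈ 9.34 J

No external torque acts about the axle; L_before = L_after.
Added inertia Σmr² = (24.9)(1.12)² = 31.23 kg·m²; I_f = 103.0 + 31.23 = 134.2 kg·m².
ω_f = I_p ω_i / I_f = (103.0)(0.883) / 134.2 = 0.6775 rad/s.
KE_i = ½(103.0)(0.8830 rad/s)² = 40.15 J; KE_f = ½(134.2)(0.6775)² = 30.81 J.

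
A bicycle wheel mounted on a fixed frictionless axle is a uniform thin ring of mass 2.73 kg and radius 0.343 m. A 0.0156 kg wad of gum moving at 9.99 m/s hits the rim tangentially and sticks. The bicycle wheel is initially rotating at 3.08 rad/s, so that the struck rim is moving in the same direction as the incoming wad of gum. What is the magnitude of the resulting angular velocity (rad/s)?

About the axle the impulsive forces during the collision are internal, so angular momentum about that axis is conserved.
I_p = (2.73)(0.343)² = 0.3212 kg·m². Taking the sense of the wad of gum's angular momentum as positive, L_{wad} = m v R = (0.0156)(9.99)(0.343) = 0.05345 kg·m²/s.
L_i = +I_p ω_p + m v R = +(0.3212)(3.08) + 0.05345 = 1.043 kg·m²/s.
After sticking, I_f = I_p + m R² = 0.3212 + (0.0156)(0.343)² = 0.3230 kg·m².
ω_f = L_i / I_f = 1.043 / 0.3230 = 3.228 rad/s.

|ω_f| ≈ 3.23 rad/s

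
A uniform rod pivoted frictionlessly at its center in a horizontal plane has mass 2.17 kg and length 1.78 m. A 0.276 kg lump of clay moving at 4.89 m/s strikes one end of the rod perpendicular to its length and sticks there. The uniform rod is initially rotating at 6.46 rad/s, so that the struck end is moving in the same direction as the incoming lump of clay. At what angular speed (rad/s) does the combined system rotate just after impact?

|ω_f| ≈ 6.19 rad/s

The axle reaction passes through the pivot and exerts no torque about it; angular momentum about the pivot is conserved through the impact.
I_p = (1/12)(2.17)(1.78)² = 0.5730 kg·m². Taking the sense of the lump of clay's angular momentum as positive, L_{lump} = m v R = (0.276)(4.89)(1.78/2) = 1.201 kg·m²/s.
L_i = +I_p ω_p + m v R = +(0.5730)(6.46) + 1.201 = 4.902 kg·m²/s.
After sticking, I_f = I_p + m R² = 0.5730 + (0.276)(1.78/2)² = 0.7916 kg·m².
ω_f = L_i / I_f = 4.902 / 0.7916 = 6.193 rad/s.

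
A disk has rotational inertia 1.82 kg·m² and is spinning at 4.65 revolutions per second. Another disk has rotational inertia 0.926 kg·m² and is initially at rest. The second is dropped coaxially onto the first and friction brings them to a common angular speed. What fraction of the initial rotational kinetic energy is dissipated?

fraction ≈ 0.337

No external torque acts about the common axis, so total angular momentum is conserved.
Taking A's sense as positive: L = (1.820)(4.65) = 8.463 kg·m²·rev/s.
Combined I = 1.820 + 0.9260 = 2.746 kg·m².
ω_f = L / I = 8.463 / 2.746 = 3.082 rev/s.
KE_i = ½ΣIω² = 776.8 J; KE_f = ½(2.746)(19.36)² = 514.8 J.
Fraction dissipated = (KE_i − KE_f)/KE_i = 0.3372.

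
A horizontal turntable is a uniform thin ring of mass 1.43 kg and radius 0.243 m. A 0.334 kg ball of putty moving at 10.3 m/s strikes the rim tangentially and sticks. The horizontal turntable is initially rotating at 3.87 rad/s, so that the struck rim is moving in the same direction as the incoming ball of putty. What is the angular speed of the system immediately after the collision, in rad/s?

|ω_f| ≈ 11.2 rad/s

The axle reaction passes through the axle and exerts no torque about it; angular momentum about the axle is conserved through the impact.
I_p = (1.43)(0.243)² = 0.08444 kg·m². Taking the sense of the ball of putty's angular momentum as positive, L_{ball} = m v R = (0.334)(10.3)(0.243) = 0.8360 kg·m²/s.
L_i = +I_p ω_p + m v R = +(0.08444)(3.87) + 0.8360 = 1.163 kg·m²/s.
After sticking, I_f = I_p + m R² = 0.08444 + (0.334)(0.243)² = 0.1042 kg·m².
ω_f = L_i / I_f = 1.163 / 0.1042 = 11.16 rad/s.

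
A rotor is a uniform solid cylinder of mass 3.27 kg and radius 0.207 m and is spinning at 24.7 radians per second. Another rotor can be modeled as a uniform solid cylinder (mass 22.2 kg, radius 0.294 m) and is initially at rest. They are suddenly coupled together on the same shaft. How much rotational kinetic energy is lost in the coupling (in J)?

No external torque acts about the common axis, so total angular momentum is conserved.
Moments of inertia: I_A = ½(3.27)(0.207)² = 0.07006 kg·m²; I_B = ½(22.2)(0.294)² = 0.9594 kg·m².
Taking A's sense as positive: L = (0.07006)(24.7) = 1.730 kg·m²·rad/s.
Combined I = 0.07006 + 0.9594 = 1.029 kg·m².
ω_f = L / I = 1.730 / 1.029 = 1.681 rad/s.
KE_i = ½ΣIω² = 21.37 J; KE_f = ½(1.029)(1.681)² = 1.454 J.

ΔKE lost ≈ 19.9 J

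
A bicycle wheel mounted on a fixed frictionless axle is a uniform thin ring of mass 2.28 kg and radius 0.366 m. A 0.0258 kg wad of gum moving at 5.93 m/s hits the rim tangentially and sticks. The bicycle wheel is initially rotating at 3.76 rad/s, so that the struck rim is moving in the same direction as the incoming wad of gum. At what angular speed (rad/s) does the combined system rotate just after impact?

About the axle the impulsive forces during the collision are internal, so angular momentum about that axis is conserved.
I_p = (2.28)(0.366)² = 0.3054 kg·m². Taking the sense of the wad of gum's angular momentum as positive, L_{wad} = m v R = (0.0258)(5.93)(0.366) = 0.05600 kg·m²/s.
L_i = +I_p ω_p + m v R = +(0.3054)(3.76) + 0.05600 = 1.204 kg·m²/s.
After sticking, I_f = I_p + m R² = 0.3054 + (0.0258)(0.366)² = 0.3089 kg·m².
ω_f = L_i / I_f = 1.204 / 0.3089 = 3.899 rad/s.

|ω_f| ≈ 3.90 rad/s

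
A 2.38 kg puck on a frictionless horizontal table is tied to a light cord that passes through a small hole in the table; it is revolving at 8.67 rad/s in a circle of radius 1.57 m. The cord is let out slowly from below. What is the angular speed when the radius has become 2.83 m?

ω₂ ≈ 2.67 rad/s

No torque about the axis ⇒ m r₁² ω₁ = m r₂² ω₂.
ω₂ = ω₁ (r₁/r₂)² = (8.67)(1.57/2.83)² = 2.668 rad/s.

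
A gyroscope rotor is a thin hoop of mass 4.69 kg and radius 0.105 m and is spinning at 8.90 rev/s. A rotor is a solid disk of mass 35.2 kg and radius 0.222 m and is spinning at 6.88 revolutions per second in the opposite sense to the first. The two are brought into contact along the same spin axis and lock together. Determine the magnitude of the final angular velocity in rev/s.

The coupling torques are internal; angular momentum about the shared axis is conserved.
Moments of inertia: I_A = (4.69)(0.105)² = 0.05171 kg·m²; I_B = ½(35.2)(0.222)² = 0.8674 kg·m².
Taking A's sense as positive: L = (0.05171)(8.90) − (0.8674)(6.88) = -5.508 kg·m²·rev/s.
Combined I = 0.05171 + 0.8674 = 0.9191 kg·m².
ω_f = L / I = -5.508 / 0.9191 = -5.992 rev/s.

|ω_f| ≈ 5.99 rev/s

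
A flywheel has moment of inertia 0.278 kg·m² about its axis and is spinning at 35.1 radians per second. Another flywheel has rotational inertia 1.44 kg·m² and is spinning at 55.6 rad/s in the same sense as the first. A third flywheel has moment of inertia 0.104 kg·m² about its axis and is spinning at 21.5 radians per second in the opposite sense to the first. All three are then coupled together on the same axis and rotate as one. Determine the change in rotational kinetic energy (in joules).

ΔKE ≈ -316 J

No external torque acts about the common axis, so total angular momentum is conserved.
Taking A's sense as positive: L = (0.2780)(35.1) + (1.440)(55.6) − (0.1040)(21.5) = 87.59 kg·m²·rad/s.
Combined I = 0.2780 + 1.440 + 0.1040 = 1.822 kg·m².
ω_f = L / I = 87.59 / 1.822 = 48.07 rad/s.
KE_i = ½ΣIω² = 2421 J; KE_f = ½(1.822)(48.07)² = 2105 J.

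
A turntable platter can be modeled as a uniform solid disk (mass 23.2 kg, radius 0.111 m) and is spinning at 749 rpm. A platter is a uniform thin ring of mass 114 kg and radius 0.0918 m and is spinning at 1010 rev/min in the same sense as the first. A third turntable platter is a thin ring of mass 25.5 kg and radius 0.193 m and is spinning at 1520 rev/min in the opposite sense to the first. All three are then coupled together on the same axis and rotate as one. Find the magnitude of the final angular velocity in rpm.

|ω_f| ≈ 178 rpm

No external torque acts about the common axis, so total angular momentum is conserved.
Moments of inertia: I_A = ½(23.2)(0.111)² = 0.1429 kg·m²; I_B = (114)(0.0918)² = 0.9607 kg·m²; I_C = (25.5)(0.193)² = 0.9498 kg·m².
Taking A's sense as positive: L = (0.1429)(749) + (0.9607)(1010) − (0.9498)(1520) = -366.4 kg·m²·rpm.
Combined I = 0.1429 + 0.9607 + 0.9498 = 2.053 kg·m².
ω_f = L / I = -366.4 / 2.053 = -178.4 rpm.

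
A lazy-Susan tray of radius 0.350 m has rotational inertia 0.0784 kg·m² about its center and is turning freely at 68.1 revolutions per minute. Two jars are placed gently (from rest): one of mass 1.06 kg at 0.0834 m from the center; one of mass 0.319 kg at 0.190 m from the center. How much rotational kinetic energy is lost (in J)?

The added mass arrives with no angular momentum about the center, and any external torque about the center is negligible, so the system's angular momentum is conserved.
Added inertia Σmr² = (1.06)(0.0834)² + (0.319)(0.190)² = 0.01889 kg·m²; I_f = 0.07840 + 0.01889 = 0.09729 kg·m².
ω_f = I_p ω_i / I_f = (0.07840)(68.1) / 0.09729 = 54.88 rpm.
KE_i = ½(0.07840)(7.131 rad/s)² = 1.994 J; KE_f = ½(0.09729)(5.747)² = 1.607 J.

energy lost ≈ 0.387 J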